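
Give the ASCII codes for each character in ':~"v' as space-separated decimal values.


String: ':~"v'  (4 characters)
Per-character ASCII lookup:
  ':': special character: ':' = 58
  '~': special character: '~' = 126
  '"': special character: '"' = 34
  'v': lowercase starts at 97: 'v' = 97 + 21 = 118
= 58 126 34 118


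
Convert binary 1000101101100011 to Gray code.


Binary: 1000101101100011
Gray code: G = B XOR (B >> 1)
B >> 1 = 0100010110110001
1000101101100011 XOR 0100010110110001:
  1 XOR 0 = 1
  0 XOR 1 = 1
  0 XOR 0 = 0
  0 XOR 0 = 0
  1 XOR 0 = 1
  0 XOR 1 = 1
  1 XOR 0 = 1
  1 XOR 1 = 0
  0 XOR 1 = 1
  1 XOR 0 = 1
  1 XOR 1 = 0
  0 XOR 1 = 1
  0 XOR 0 = 0
  0 XOR 0 = 0
  1 XOR 0 = 1
  1 XOR 1 = 0
= 1100111011010010


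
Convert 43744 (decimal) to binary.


Divide by 2 repeatedly:
43744 ÷ 2 = 21872 remainder 0
21872 ÷ 2 = 10936 remainder 0
10936 ÷ 2 = 5468 remainder 0
5468 ÷ 2 = 2734 remainder 0
2734 ÷ 2 = 1367 remainder 0
1367 ÷ 2 = 683 remainder 1
683 ÷ 2 = 341 remainder 1
341 ÷ 2 = 170 remainder 1
170 ÷ 2 = 85 remainder 0
85 ÷ 2 = 42 remainder 1
42 ÷ 2 = 21 remainder 0
21 ÷ 2 = 10 remainder 1
10 ÷ 2 = 5 remainder 0
5 ÷ 2 = 2 remainder 1
2 ÷ 2 = 1 remainder 0
1 ÷ 2 = 0 remainder 1
Reading remainders bottom-up:
= 1010101011100000


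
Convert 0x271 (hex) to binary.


Each hex digit → 4 binary bits:
  2 = 0010
  7 = 0111
  1 = 0001
Concatenate: 0010 0111 0001
= 001001110001


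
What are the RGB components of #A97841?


Hex: #A97841
R = A9₁₆ = 169
G = 78₁₆ = 120
B = 41₁₆ = 65
= RGB(169, 120, 65)


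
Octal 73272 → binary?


Each octal digit → 3 binary bits:
  7 = 111
  3 = 011
  2 = 010
  7 = 111
  2 = 010
Concatenate: 111 011 010 111 010
= 111011010111010


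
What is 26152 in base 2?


Divide by 2 repeatedly:
26152 ÷ 2 = 13076 remainder 0
13076 ÷ 2 = 6538 remainder 0
6538 ÷ 2 = 3269 remainder 0
3269 ÷ 2 = 1634 remainder 1
1634 ÷ 2 = 817 remainder 0
817 ÷ 2 = 408 remainder 1
408 ÷ 2 = 204 remainder 0
204 ÷ 2 = 102 remainder 0
102 ÷ 2 = 51 remainder 0
51 ÷ 2 = 25 remainder 1
25 ÷ 2 = 12 remainder 1
12 ÷ 2 = 6 remainder 0
6 ÷ 2 = 3 remainder 0
3 ÷ 2 = 1 remainder 1
1 ÷ 2 = 0 remainder 1
Reading remainders bottom-up:
= 110011000101000


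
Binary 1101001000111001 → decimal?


Positional values:
Bit 0: 1 × 2^0 = 1
Bit 3: 1 × 2^3 = 8
Bit 4: 1 × 2^4 = 16
Bit 5: 1 × 2^5 = 32
Bit 9: 1 × 2^9 = 512
Bit 12: 1 × 2^12 = 4096
Bit 14: 1 × 2^14 = 16384
Bit 15: 1 × 2^15 = 32768
Sum = 1 + 8 + 16 + 32 + 512 + 4096 + 16384 + 32768
= 53817


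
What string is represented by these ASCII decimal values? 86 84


Codes (decimal): 86 84
Per-code ASCII lookup:
  86  (range 65-90: uppercase, 86 - 65 = 21) → 'V'
  84  (range 65-90: uppercase, 84 - 65 = 19) → 'T'
= 'VT'


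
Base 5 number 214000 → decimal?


Positional values (base 5):
  0 × 5^0 = 0 × 1 = 0
  0 × 5^1 = 0 × 5 = 0
  0 × 5^2 = 0 × 25 = 0
  4 × 5^3 = 4 × 125 = 500
  1 × 5^4 = 1 × 625 = 625
  2 × 5^5 = 2 × 3125 = 6250
Sum = 0 + 0 + 0 + 500 + 625 + 6250
= 7375


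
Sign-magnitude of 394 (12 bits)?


Sign bit: 0 (positive)
Magnitude: 394 = 00110001010
= 000110001010


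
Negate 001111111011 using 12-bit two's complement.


Original: 001111111011
Step 1 - Invert all bits: 110000000100
Step 2 - Add 1: 110000000100 + 1
= 110000000101 (represents -1019)


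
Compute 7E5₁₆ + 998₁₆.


Align and add column by column (LSB to MSB, each column mod 16 with carry):
  07E5
+ 0998
  ----
  col 0: 5(5) + 8(8) + 0 (carry in) = 13 → D(13), carry out 0
  col 1: E(14) + 9(9) + 0 (carry in) = 23 → 7(7), carry out 1
  col 2: 7(7) + 9(9) + 1 (carry in) = 17 → 1(1), carry out 1
  col 3: 0(0) + 0(0) + 1 (carry in) = 1 → 1(1), carry out 0
Reading digits MSB→LSB: 117D
Strip leading zeros: 117D
= 0x117D


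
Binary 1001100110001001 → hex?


Group into 4-bit nibbles: 1001100110001001
  1001 = 9
  1001 = 9
  1000 = 8
  1001 = 9
= 0x9989


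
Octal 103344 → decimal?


Positional values:
Position 0: 4 × 8^0 = 4
Position 1: 4 × 8^1 = 32
Position 2: 3 × 8^2 = 192
Position 3: 3 × 8^3 = 1536
Position 4: 0 × 8^4 = 0
Position 5: 1 × 8^5 = 32768
Sum = 4 + 32 + 192 + 1536 + 0 + 32768
= 34532


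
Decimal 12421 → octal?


Divide by 8 repeatedly:
12421 ÷ 8 = 1552 remainder 5
1552 ÷ 8 = 194 remainder 0
194 ÷ 8 = 24 remainder 2
24 ÷ 8 = 3 remainder 0
3 ÷ 8 = 0 remainder 3
Reading remainders bottom-up:
= 0o30205


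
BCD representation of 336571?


Each digit → 4-bit binary:
  3 → 0011
  3 → 0011
  6 → 0110
  5 → 0101
  7 → 0111
  1 → 0001
= 0011 0011 0110 0101 0111 0001


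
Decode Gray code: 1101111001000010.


Gray code: 1101111001000010
MSB stays the same: 1
Each subsequent bit = prev_binary XOR current_gray:
  B[1] = 1 XOR 1 = 0
  B[2] = 0 XOR 0 = 0
  B[3] = 0 XOR 1 = 1
  B[4] = 1 XOR 1 = 0
  B[5] = 0 XOR 1 = 1
  B[6] = 1 XOR 1 = 0
  B[7] = 0 XOR 0 = 0
  B[8] = 0 XOR 0 = 0
  B[9] = 0 XOR 1 = 1
  B[10] = 1 XOR 0 = 1
  B[11] = 1 XOR 0 = 1
  B[12] = 1 XOR 0 = 1
  B[13] = 1 XOR 0 = 1
  B[14] = 1 XOR 1 = 0
  B[15] = 0 XOR 0 = 0
= 1001010001111100 (38012 decimal)


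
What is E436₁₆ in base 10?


Positional values:
Position 0: 6 × 16^0 = 6 × 1 = 6
Position 1: 3 × 16^1 = 3 × 16 = 48
Position 2: 4 × 16^2 = 4 × 256 = 1024
Position 3: E × 16^3 = 14 × 4096 = 57344
Sum = 6 + 48 + 1024 + 57344
= 58422


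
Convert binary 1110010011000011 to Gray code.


Binary: 1110010011000011
Gray code: G = B XOR (B >> 1)
B >> 1 = 0111001001100001
1110010011000011 XOR 0111001001100001:
  1 XOR 0 = 1
  1 XOR 1 = 0
  1 XOR 1 = 0
  0 XOR 1 = 1
  0 XOR 0 = 0
  1 XOR 0 = 1
  0 XOR 1 = 1
  0 XOR 0 = 0
  1 XOR 0 = 1
  1 XOR 1 = 0
  0 XOR 1 = 1
  0 XOR 0 = 0
  0 XOR 0 = 0
  0 XOR 0 = 0
  1 XOR 0 = 1
  1 XOR 1 = 0
= 1001011010100010


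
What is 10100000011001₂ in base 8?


Group into 3-bit groups: 010100000011001
  010 = 2
  100 = 4
  000 = 0
  011 = 3
  001 = 1
= 0o24031


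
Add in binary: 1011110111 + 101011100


Align and add column by column (LSB to MSB, carry propagating):
  01011110111
+ 00101011100
  -----------
  col 0: 1 + 0 + 0 (carry in) = 1 → bit 1, carry out 0
  col 1: 1 + 0 + 0 (carry in) = 1 → bit 1, carry out 0
  col 2: 1 + 1 + 0 (carry in) = 2 → bit 0, carry out 1
  col 3: 0 + 1 + 1 (carry in) = 2 → bit 0, carry out 1
  col 4: 1 + 1 + 1 (carry in) = 3 → bit 1, carry out 1
  col 5: 1 + 0 + 1 (carry in) = 2 → bit 0, carry out 1
  col 6: 1 + 1 + 1 (carry in) = 3 → bit 1, carry out 1
  col 7: 1 + 0 + 1 (carry in) = 2 → bit 0, carry out 1
  col 8: 0 + 1 + 1 (carry in) = 2 → bit 0, carry out 1
  col 9: 1 + 0 + 1 (carry in) = 2 → bit 0, carry out 1
  col 10: 0 + 0 + 1 (carry in) = 1 → bit 1, carry out 0
Reading bits MSB→LSB: 10001010011
Strip leading zeros: 10001010011
= 10001010011


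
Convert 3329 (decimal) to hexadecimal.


Divide by 16 repeatedly:
3329 ÷ 16 = 208 remainder 1 (1)
208 ÷ 16 = 13 remainder 0 (0)
13 ÷ 16 = 0 remainder 13 (D)
Reading remainders bottom-up:
= 0xD01


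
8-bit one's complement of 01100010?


Original: 01100010
Invert all bits:
  bit 0: 0 → 1
  bit 1: 1 → 0
  bit 2: 1 → 0
  bit 3: 0 → 1
  bit 4: 0 → 1
  bit 5: 0 → 1
  bit 6: 1 → 0
  bit 7: 0 → 1
= 10011101


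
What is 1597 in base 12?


Divide by 12 repeatedly:
1597 ÷ 12 = 133 remainder 1
133 ÷ 12 = 11 remainder 1
11 ÷ 12 = 0 remainder 11
Reading remainders bottom-up:
= B11


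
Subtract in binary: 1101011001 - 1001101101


Align and subtract column by column (LSB to MSB, borrowing when needed):
  1101011001
- 1001101101
  ----------
  col 0: (1 - 0 borrow-in) - 1 → 1 - 1 = 0, borrow out 0
  col 1: (0 - 0 borrow-in) - 0 → 0 - 0 = 0, borrow out 0
  col 2: (0 - 0 borrow-in) - 1 → borrow from next column: (0+2) - 1 = 1, borrow out 1
  col 3: (1 - 1 borrow-in) - 1 → borrow from next column: (0+2) - 1 = 1, borrow out 1
  col 4: (1 - 1 borrow-in) - 0 → 0 - 0 = 0, borrow out 0
  col 5: (0 - 0 borrow-in) - 1 → borrow from next column: (0+2) - 1 = 1, borrow out 1
  col 6: (1 - 1 borrow-in) - 1 → borrow from next column: (0+2) - 1 = 1, borrow out 1
  col 7: (0 - 1 borrow-in) - 0 → borrow from next column: (-1+2) - 0 = 1, borrow out 1
  col 8: (1 - 1 borrow-in) - 0 → 0 - 0 = 0, borrow out 0
  col 9: (1 - 0 borrow-in) - 1 → 1 - 1 = 0, borrow out 0
Reading bits MSB→LSB: 0011101100
Strip leading zeros: 11101100
= 11101100


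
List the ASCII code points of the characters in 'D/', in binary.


String: 'D/'  (2 characters)
Per-character ASCII lookup:
  'D': uppercase starts at 65: 'D' = 65 + 3 = 68 → 1000100
  '/': special character: '/' = 47 → 101111
= 1000100 101111


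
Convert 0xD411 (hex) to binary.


Each hex digit → 4 binary bits:
  D = 1101
  4 = 0100
  1 = 0001
  1 = 0001
Concatenate: 1101 0100 0001 0001
= 1101010000010001


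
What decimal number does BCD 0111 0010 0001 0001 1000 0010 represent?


Each 4-bit group → digit:
  0111 → 7
  0010 → 2
  0001 → 1
  0001 → 1
  1000 → 8
  0010 → 2
= 721182


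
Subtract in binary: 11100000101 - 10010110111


Align and subtract column by column (LSB to MSB, borrowing when needed):
  11100000101
- 10010110111
  -----------
  col 0: (1 - 0 borrow-in) - 1 → 1 - 1 = 0, borrow out 0
  col 1: (0 - 0 borrow-in) - 1 → borrow from next column: (0+2) - 1 = 1, borrow out 1
  col 2: (1 - 1 borrow-in) - 1 → borrow from next column: (0+2) - 1 = 1, borrow out 1
  col 3: (0 - 1 borrow-in) - 0 → borrow from next column: (-1+2) - 0 = 1, borrow out 1
  col 4: (0 - 1 borrow-in) - 1 → borrow from next column: (-1+2) - 1 = 0, borrow out 1
  col 5: (0 - 1 borrow-in) - 1 → borrow from next column: (-1+2) - 1 = 0, borrow out 1
  col 6: (0 - 1 borrow-in) - 0 → borrow from next column: (-1+2) - 0 = 1, borrow out 1
  col 7: (0 - 1 borrow-in) - 1 → borrow from next column: (-1+2) - 1 = 0, borrow out 1
  col 8: (1 - 1 borrow-in) - 0 → 0 - 0 = 0, borrow out 0
  col 9: (1 - 0 borrow-in) - 0 → 1 - 0 = 1, borrow out 0
  col 10: (1 - 0 borrow-in) - 1 → 1 - 1 = 0, borrow out 0
Reading bits MSB→LSB: 01001001110
Strip leading zeros: 1001001110
= 1001001110


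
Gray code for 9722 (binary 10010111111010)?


Binary: 10010111111010
Gray code: G = B XOR (B >> 1)
B >> 1 = 01001011111101
10010111111010 XOR 01001011111101:
  1 XOR 0 = 1
  0 XOR 1 = 1
  0 XOR 0 = 0
  1 XOR 0 = 1
  0 XOR 1 = 1
  1 XOR 0 = 1
  1 XOR 1 = 0
  1 XOR 1 = 0
  1 XOR 1 = 0
  1 XOR 1 = 0
  1 XOR 1 = 0
  0 XOR 1 = 1
  1 XOR 0 = 1
  0 XOR 1 = 1
= 11011100000111


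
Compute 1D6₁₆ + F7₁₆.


Align and add column by column (LSB to MSB, each column mod 16 with carry):
  01D6
+ 00F7
  ----
  col 0: 6(6) + 7(7) + 0 (carry in) = 13 → D(13), carry out 0
  col 1: D(13) + F(15) + 0 (carry in) = 28 → C(12), carry out 1
  col 2: 1(1) + 0(0) + 1 (carry in) = 2 → 2(2), carry out 0
  col 3: 0(0) + 0(0) + 0 (carry in) = 0 → 0(0), carry out 0
Reading digits MSB→LSB: 02CD
Strip leading zeros: 2CD
= 0x2CD


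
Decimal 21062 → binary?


Divide by 2 repeatedly:
21062 ÷ 2 = 10531 remainder 0
10531 ÷ 2 = 5265 remainder 1
5265 ÷ 2 = 2632 remainder 1
2632 ÷ 2 = 1316 remainder 0
1316 ÷ 2 = 658 remainder 0
658 ÷ 2 = 329 remainder 0
329 ÷ 2 = 164 remainder 1
164 ÷ 2 = 82 remainder 0
82 ÷ 2 = 41 remainder 0
41 ÷ 2 = 20 remainder 1
20 ÷ 2 = 10 remainder 0
10 ÷ 2 = 5 remainder 0
5 ÷ 2 = 2 remainder 1
2 ÷ 2 = 1 remainder 0
1 ÷ 2 = 0 remainder 1
Reading remainders bottom-up:
= 101001001000110


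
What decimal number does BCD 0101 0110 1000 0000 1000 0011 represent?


Each 4-bit group → digit:
  0101 → 5
  0110 → 6
  1000 → 8
  0000 → 0
  1000 → 8
  0011 → 3
= 568083


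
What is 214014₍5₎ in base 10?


Positional values (base 5):
  4 × 5^0 = 4 × 1 = 4
  1 × 5^1 = 1 × 5 = 5
  0 × 5^2 = 0 × 25 = 0
  4 × 5^3 = 4 × 125 = 500
  1 × 5^4 = 1 × 625 = 625
  2 × 5^5 = 2 × 3125 = 6250
Sum = 4 + 5 + 0 + 500 + 625 + 6250
= 7384


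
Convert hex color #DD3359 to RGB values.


Hex: #DD3359
R = DD₁₆ = 221
G = 33₁₆ = 51
B = 59₁₆ = 89
= RGB(221, 51, 89)


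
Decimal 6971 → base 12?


Divide by 12 repeatedly:
6971 ÷ 12 = 580 remainder 11
580 ÷ 12 = 48 remainder 4
48 ÷ 12 = 4 remainder 0
4 ÷ 12 = 0 remainder 4
Reading remainders bottom-up:
= 404B


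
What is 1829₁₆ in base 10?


Positional values:
Position 0: 9 × 16^0 = 9 × 1 = 9
Position 1: 2 × 16^1 = 2 × 16 = 32
Position 2: 8 × 16^2 = 8 × 256 = 2048
Position 3: 1 × 16^3 = 1 × 4096 = 4096
Sum = 9 + 32 + 2048 + 4096
= 6185


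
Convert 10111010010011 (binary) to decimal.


Positional values:
Bit 0: 1 × 2^0 = 1
Bit 1: 1 × 2^1 = 2
Bit 4: 1 × 2^4 = 16
Bit 7: 1 × 2^7 = 128
Bit 9: 1 × 2^9 = 512
Bit 10: 1 × 2^10 = 1024
Bit 11: 1 × 2^11 = 2048
Bit 13: 1 × 2^13 = 8192
Sum = 1 + 2 + 16 + 128 + 512 + 1024 + 2048 + 8192
= 11923


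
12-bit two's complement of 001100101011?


Original: 001100101011
Step 1 - Invert all bits: 110011010100
Step 2 - Add 1: 110011010100 + 1
= 110011010101 (represents -811)


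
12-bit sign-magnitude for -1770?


Sign bit: 1 (negative)
Magnitude: 1770 = 11011101010
= 111011101010


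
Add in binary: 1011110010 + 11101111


Align and add column by column (LSB to MSB, carry propagating):
  01011110010
+ 00011101111
  -----------
  col 0: 0 + 1 + 0 (carry in) = 1 → bit 1, carry out 0
  col 1: 1 + 1 + 0 (carry in) = 2 → bit 0, carry out 1
  col 2: 0 + 1 + 1 (carry in) = 2 → bit 0, carry out 1
  col 3: 0 + 1 + 1 (carry in) = 2 → bit 0, carry out 1
  col 4: 1 + 0 + 1 (carry in) = 2 → bit 0, carry out 1
  col 5: 1 + 1 + 1 (carry in) = 3 → bit 1, carry out 1
  col 6: 1 + 1 + 1 (carry in) = 3 → bit 1, carry out 1
  col 7: 1 + 1 + 1 (carry in) = 3 → bit 1, carry out 1
  col 8: 0 + 0 + 1 (carry in) = 1 → bit 1, carry out 0
  col 9: 1 + 0 + 0 (carry in) = 1 → bit 1, carry out 0
  col 10: 0 + 0 + 0 (carry in) = 0 → bit 0, carry out 0
Reading bits MSB→LSB: 01111100001
Strip leading zeros: 1111100001
= 1111100001


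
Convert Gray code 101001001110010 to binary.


Gray code: 101001001110010
MSB stays the same: 1
Each subsequent bit = prev_binary XOR current_gray:
  B[1] = 1 XOR 0 = 1
  B[2] = 1 XOR 1 = 0
  B[3] = 0 XOR 0 = 0
  B[4] = 0 XOR 0 = 0
  B[5] = 0 XOR 1 = 1
  B[6] = 1 XOR 0 = 1
  B[7] = 1 XOR 0 = 1
  B[8] = 1 XOR 1 = 0
  B[9] = 0 XOR 1 = 1
  B[10] = 1 XOR 1 = 0
  B[11] = 0 XOR 0 = 0
  B[12] = 0 XOR 0 = 0
  B[13] = 0 XOR 1 = 1
  B[14] = 1 XOR 0 = 1
= 110001110100011 (25507 decimal)


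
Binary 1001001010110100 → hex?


Group into 4-bit nibbles: 1001001010110100
  1001 = 9
  0010 = 2
  1011 = B
  0100 = 4
= 0x92B4


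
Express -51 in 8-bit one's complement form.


Original: 00110011
Invert all bits:
  bit 0: 0 → 1
  bit 1: 0 → 1
  bit 2: 1 → 0
  bit 3: 1 → 0
  bit 4: 0 → 1
  bit 5: 0 → 1
  bit 6: 1 → 0
  bit 7: 1 → 0
= 11001100


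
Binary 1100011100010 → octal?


Group into 3-bit groups: 001100011100010
  001 = 1
  100 = 4
  011 = 3
  100 = 4
  010 = 2
= 0o14342


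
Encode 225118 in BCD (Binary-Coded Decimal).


Each digit → 4-bit binary:
  2 → 0010
  2 → 0010
  5 → 0101
  1 → 0001
  1 → 0001
  8 → 1000
= 0010 0010 0101 0001 0001 1000


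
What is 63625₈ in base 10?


Positional values:
Position 0: 5 × 8^0 = 5
Position 1: 2 × 8^1 = 16
Position 2: 6 × 8^2 = 384
Position 3: 3 × 8^3 = 1536
Position 4: 6 × 8^4 = 24576
Sum = 5 + 16 + 384 + 1536 + 24576
= 26517


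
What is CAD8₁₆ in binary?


Each hex digit → 4 binary bits:
  C = 1100
  A = 1010
  D = 1101
  8 = 1000
Concatenate: 1100 1010 1101 1000
= 1100101011011000


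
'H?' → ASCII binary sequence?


String: 'H?'  (2 characters)
Per-character ASCII lookup:
  'H': uppercase starts at 65: 'H' = 65 + 7 = 72 → 1001000
  '?': special character: '?' = 63 → 111111
= 1001000 111111


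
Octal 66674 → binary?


Each octal digit → 3 binary bits:
  6 = 110
  6 = 110
  6 = 110
  7 = 111
  4 = 100
Concatenate: 110 110 110 111 100
= 110110110111100


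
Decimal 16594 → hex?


Divide by 16 repeatedly:
16594 ÷ 16 = 1037 remainder 2 (2)
1037 ÷ 16 = 64 remainder 13 (D)
64 ÷ 16 = 4 remainder 0 (0)
4 ÷ 16 = 0 remainder 4 (4)
Reading remainders bottom-up:
= 0x40D2


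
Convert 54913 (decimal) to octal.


Divide by 8 repeatedly:
54913 ÷ 8 = 6864 remainder 1
6864 ÷ 8 = 858 remainder 0
858 ÷ 8 = 107 remainder 2
107 ÷ 8 = 13 remainder 3
13 ÷ 8 = 1 remainder 5
1 ÷ 8 = 0 remainder 1
Reading remainders bottom-up:
= 0o153201


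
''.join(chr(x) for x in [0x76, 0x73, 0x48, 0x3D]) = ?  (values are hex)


Codes (hex): 0x76 0x73 0x48 0x3D
Per-code ASCII lookup:
  0x76 = 118  (range 97-122: lowercase, 118 - 97 = 21) → 'v'
  0x73 = 115  (range 97-122: lowercase, 115 - 97 = 18) → 's'
  0x48 = 72  (range 65-90: uppercase, 72 - 65 = 7) → 'H'
  0x3D = 61  (special character) → '='
= 'vsH='


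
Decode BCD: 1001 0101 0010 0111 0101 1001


Each 4-bit group → digit:
  1001 → 9
  0101 → 5
  0010 → 2
  0111 → 7
  0101 → 5
  1001 → 9
= 952759


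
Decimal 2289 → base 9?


Divide by 9 repeatedly:
2289 ÷ 9 = 254 remainder 3
254 ÷ 9 = 28 remainder 2
28 ÷ 9 = 3 remainder 1
3 ÷ 9 = 0 remainder 3
Reading remainders bottom-up:
= 3123


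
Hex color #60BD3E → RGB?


Hex: #60BD3E
R = 60₁₆ = 96
G = BD₁₆ = 189
B = 3E₁₆ = 62
= RGB(96, 189, 62)


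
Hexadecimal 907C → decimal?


Positional values:
Position 0: C × 16^0 = 12 × 1 = 12
Position 1: 7 × 16^1 = 7 × 16 = 112
Position 2: 0 × 16^2 = 0 × 256 = 0
Position 3: 9 × 16^3 = 9 × 4096 = 36864
Sum = 12 + 112 + 0 + 36864
= 36988


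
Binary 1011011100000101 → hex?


Group into 4-bit nibbles: 1011011100000101
  1011 = B
  0111 = 7
  0000 = 0
  0101 = 5
= 0xB705


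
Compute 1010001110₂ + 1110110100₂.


Align and add column by column (LSB to MSB, carry propagating):
  01010001110
+ 01110110100
  -----------
  col 0: 0 + 0 + 0 (carry in) = 0 → bit 0, carry out 0
  col 1: 1 + 0 + 0 (carry in) = 1 → bit 1, carry out 0
  col 2: 1 + 1 + 0 (carry in) = 2 → bit 0, carry out 1
  col 3: 1 + 0 + 1 (carry in) = 2 → bit 0, carry out 1
  col 4: 0 + 1 + 1 (carry in) = 2 → bit 0, carry out 1
  col 5: 0 + 1 + 1 (carry in) = 2 → bit 0, carry out 1
  col 6: 0 + 0 + 1 (carry in) = 1 → bit 1, carry out 0
  col 7: 1 + 1 + 0 (carry in) = 2 → bit 0, carry out 1
  col 8: 0 + 1 + 1 (carry in) = 2 → bit 0, carry out 1
  col 9: 1 + 1 + 1 (carry in) = 3 → bit 1, carry out 1
  col 10: 0 + 0 + 1 (carry in) = 1 → bit 1, carry out 0
Reading bits MSB→LSB: 11001000010
Strip leading zeros: 11001000010
= 11001000010


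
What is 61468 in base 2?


Divide by 2 repeatedly:
61468 ÷ 2 = 30734 remainder 0
30734 ÷ 2 = 15367 remainder 0
15367 ÷ 2 = 7683 remainder 1
7683 ÷ 2 = 3841 remainder 1
3841 ÷ 2 = 1920 remainder 1
1920 ÷ 2 = 960 remainder 0
960 ÷ 2 = 480 remainder 0
480 ÷ 2 = 240 remainder 0
240 ÷ 2 = 120 remainder 0
120 ÷ 2 = 60 remainder 0
60 ÷ 2 = 30 remainder 0
30 ÷ 2 = 15 remainder 0
15 ÷ 2 = 7 remainder 1
7 ÷ 2 = 3 remainder 1
3 ÷ 2 = 1 remainder 1
1 ÷ 2 = 0 remainder 1
Reading remainders bottom-up:
= 1111000000011100


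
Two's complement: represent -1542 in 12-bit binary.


Original: 011000000110
Step 1 - Invert all bits: 100111111001
Step 2 - Add 1: 100111111001 + 1
= 100111111010 (represents -1542)


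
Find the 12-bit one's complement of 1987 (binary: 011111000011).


Original: 011111000011
Invert all bits:
  bit 0: 0 → 1
  bit 1: 1 → 0
  bit 2: 1 → 0
  bit 3: 1 → 0
  bit 4: 1 → 0
  bit 5: 1 → 0
  bit 6: 0 → 1
  bit 7: 0 → 1
  bit 8: 0 → 1
  bit 9: 0 → 1
  bit 10: 1 → 0
  bit 11: 1 → 0
= 100000111100


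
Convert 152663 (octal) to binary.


Each octal digit → 3 binary bits:
  1 = 001
  5 = 101
  2 = 010
  6 = 110
  6 = 110
  3 = 011
Concatenate: 001 101 010 110 110 011
= 001101010110110011


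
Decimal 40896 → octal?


Divide by 8 repeatedly:
40896 ÷ 8 = 5112 remainder 0
5112 ÷ 8 = 639 remainder 0
639 ÷ 8 = 79 remainder 7
79 ÷ 8 = 9 remainder 7
9 ÷ 8 = 1 remainder 1
1 ÷ 8 = 0 remainder 1
Reading remainders bottom-up:
= 0o117700


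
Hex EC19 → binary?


Each hex digit → 4 binary bits:
  E = 1110
  C = 1100
  1 = 0001
  9 = 1001
Concatenate: 1110 1100 0001 1001
= 1110110000011001


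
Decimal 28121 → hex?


Divide by 16 repeatedly:
28121 ÷ 16 = 1757 remainder 9 (9)
1757 ÷ 16 = 109 remainder 13 (D)
109 ÷ 16 = 6 remainder 13 (D)
6 ÷ 16 = 0 remainder 6 (6)
Reading remainders bottom-up:
= 0x6DD9


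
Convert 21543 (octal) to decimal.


Positional values:
Position 0: 3 × 8^0 = 3
Position 1: 4 × 8^1 = 32
Position 2: 5 × 8^2 = 320
Position 3: 1 × 8^3 = 512
Position 4: 2 × 8^4 = 8192
Sum = 3 + 32 + 320 + 512 + 8192
= 9059


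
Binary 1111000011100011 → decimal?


Positional values:
Bit 0: 1 × 2^0 = 1
Bit 1: 1 × 2^1 = 2
Bit 5: 1 × 2^5 = 32
Bit 6: 1 × 2^6 = 64
Bit 7: 1 × 2^7 = 128
Bit 12: 1 × 2^12 = 4096
Bit 13: 1 × 2^13 = 8192
Bit 14: 1 × 2^14 = 16384
Bit 15: 1 × 2^15 = 32768
Sum = 1 + 2 + 32 + 64 + 128 + 4096 + 8192 + 16384 + 32768
= 61667


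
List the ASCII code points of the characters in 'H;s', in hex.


String: 'H;s'  (3 characters)
Per-character ASCII lookup:
  'H': uppercase starts at 65: 'H' = 65 + 7 = 72 → 0x48
  ';': special character: ';' = 59 → 0x3B
  's': lowercase starts at 97: 's' = 97 + 18 = 115 → 0x73
= 0x48 0x3B 0x73


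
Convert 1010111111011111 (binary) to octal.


Group into 3-bit groups: 001010111111011111
  001 = 1
  010 = 2
  111 = 7
  111 = 7
  011 = 3
  111 = 7
= 0o127737


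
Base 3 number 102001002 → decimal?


Positional values (base 3):
  2 × 3^0 = 2 × 1 = 2
  0 × 3^1 = 0 × 3 = 0
  0 × 3^2 = 0 × 9 = 0
  1 × 3^3 = 1 × 27 = 27
  0 × 3^4 = 0 × 81 = 0
  0 × 3^5 = 0 × 243 = 0
  2 × 3^6 = 2 × 729 = 1458
  0 × 3^7 = 0 × 2187 = 0
  1 × 3^8 = 1 × 6561 = 6561
Sum = 2 + 0 + 0 + 27 + 0 + 0 + 1458 + 0 + 6561
= 8048


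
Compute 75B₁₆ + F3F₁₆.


Align and add column by column (LSB to MSB, each column mod 16 with carry):
  075B
+ 0F3F
  ----
  col 0: B(11) + F(15) + 0 (carry in) = 26 → A(10), carry out 1
  col 1: 5(5) + 3(3) + 1 (carry in) = 9 → 9(9), carry out 0
  col 2: 7(7) + F(15) + 0 (carry in) = 22 → 6(6), carry out 1
  col 3: 0(0) + 0(0) + 1 (carry in) = 1 → 1(1), carry out 0
Reading digits MSB→LSB: 169A
Strip leading zeros: 169A
= 0x169A


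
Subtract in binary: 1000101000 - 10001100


Align and subtract column by column (LSB to MSB, borrowing when needed):
  1000101000
- 0010001100
  ----------
  col 0: (0 - 0 borrow-in) - 0 → 0 - 0 = 0, borrow out 0
  col 1: (0 - 0 borrow-in) - 0 → 0 - 0 = 0, borrow out 0
  col 2: (0 - 0 borrow-in) - 1 → borrow from next column: (0+2) - 1 = 1, borrow out 1
  col 3: (1 - 1 borrow-in) - 1 → borrow from next column: (0+2) - 1 = 1, borrow out 1
  col 4: (0 - 1 borrow-in) - 0 → borrow from next column: (-1+2) - 0 = 1, borrow out 1
  col 5: (1 - 1 borrow-in) - 0 → 0 - 0 = 0, borrow out 0
  col 6: (0 - 0 borrow-in) - 0 → 0 - 0 = 0, borrow out 0
  col 7: (0 - 0 borrow-in) - 1 → borrow from next column: (0+2) - 1 = 1, borrow out 1
  col 8: (0 - 1 borrow-in) - 0 → borrow from next column: (-1+2) - 0 = 1, borrow out 1
  col 9: (1 - 1 borrow-in) - 0 → 0 - 0 = 0, borrow out 0
Reading bits MSB→LSB: 0110011100
Strip leading zeros: 110011100
= 110011100


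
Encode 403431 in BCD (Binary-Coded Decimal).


Each digit → 4-bit binary:
  4 → 0100
  0 → 0000
  3 → 0011
  4 → 0100
  3 → 0011
  1 → 0001
= 0100 0000 0011 0100 0011 0001


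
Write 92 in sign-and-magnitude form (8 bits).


Sign bit: 0 (positive)
Magnitude: 92 = 1011100
= 01011100


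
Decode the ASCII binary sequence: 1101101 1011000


Codes (binary): 1101101 1011000
Per-code ASCII lookup:
  1101101 = 109  (range 97-122: lowercase, 109 - 97 = 12) → 'm'
  1011000 = 88  (range 65-90: uppercase, 88 - 65 = 23) → 'X'
= 'mX'


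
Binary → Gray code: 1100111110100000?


Binary: 1100111110100000
Gray code: G = B XOR (B >> 1)
B >> 1 = 0110011111010000
1100111110100000 XOR 0110011111010000:
  1 XOR 0 = 1
  1 XOR 1 = 0
  0 XOR 1 = 1
  0 XOR 0 = 0
  1 XOR 0 = 1
  1 XOR 1 = 0
  1 XOR 1 = 0
  1 XOR 1 = 0
  1 XOR 1 = 0
  0 XOR 1 = 1
  1 XOR 0 = 1
  0 XOR 1 = 1
  0 XOR 0 = 0
  0 XOR 0 = 0
  0 XOR 0 = 0
  0 XOR 0 = 0
= 1010100001110000


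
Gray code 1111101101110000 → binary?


Gray code: 1111101101110000
MSB stays the same: 1
Each subsequent bit = prev_binary XOR current_gray:
  B[1] = 1 XOR 1 = 0
  B[2] = 0 XOR 1 = 1
  B[3] = 1 XOR 1 = 0
  B[4] = 0 XOR 1 = 1
  B[5] = 1 XOR 0 = 1
  B[6] = 1 XOR 1 = 0
  B[7] = 0 XOR 1 = 1
  B[8] = 1 XOR 0 = 1
  B[9] = 1 XOR 1 = 0
  B[10] = 0 XOR 1 = 1
  B[11] = 1 XOR 1 = 0
  B[12] = 0 XOR 0 = 0
  B[13] = 0 XOR 0 = 0
  B[14] = 0 XOR 0 = 0
  B[15] = 0 XOR 0 = 0
= 1010110110100000 (44448 decimal)


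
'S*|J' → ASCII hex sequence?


String: 'S*|J'  (4 characters)
Per-character ASCII lookup:
  'S': uppercase starts at 65: 'S' = 65 + 18 = 83 → 0x53
  '*': special character: '*' = 42 → 0x2A
  '|': special character: '|' = 124 → 0x7C
  'J': uppercase starts at 65: 'J' = 65 + 9 = 74 → 0x4A
= 0x53 0x2A 0x7C 0x4A


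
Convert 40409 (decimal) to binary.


Divide by 2 repeatedly:
40409 ÷ 2 = 20204 remainder 1
20204 ÷ 2 = 10102 remainder 0
10102 ÷ 2 = 5051 remainder 0
5051 ÷ 2 = 2525 remainder 1
2525 ÷ 2 = 1262 remainder 1
1262 ÷ 2 = 631 remainder 0
631 ÷ 2 = 315 remainder 1
315 ÷ 2 = 157 remainder 1
157 ÷ 2 = 78 remainder 1
78 ÷ 2 = 39 remainder 0
39 ÷ 2 = 19 remainder 1
19 ÷ 2 = 9 remainder 1
9 ÷ 2 = 4 remainder 1
4 ÷ 2 = 2 remainder 0
2 ÷ 2 = 1 remainder 0
1 ÷ 2 = 0 remainder 1
Reading remainders bottom-up:
= 1001110111011001


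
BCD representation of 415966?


Each digit → 4-bit binary:
  4 → 0100
  1 → 0001
  5 → 0101
  9 → 1001
  6 → 0110
  6 → 0110
= 0100 0001 0101 1001 0110 0110


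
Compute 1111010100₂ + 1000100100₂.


Align and add column by column (LSB to MSB, carry propagating):
  01111010100
+ 01000100100
  -----------
  col 0: 0 + 0 + 0 (carry in) = 0 → bit 0, carry out 0
  col 1: 0 + 0 + 0 (carry in) = 0 → bit 0, carry out 0
  col 2: 1 + 1 + 0 (carry in) = 2 → bit 0, carry out 1
  col 3: 0 + 0 + 1 (carry in) = 1 → bit 1, carry out 0
  col 4: 1 + 0 + 0 (carry in) = 1 → bit 1, carry out 0
  col 5: 0 + 1 + 0 (carry in) = 1 → bit 1, carry out 0
  col 6: 1 + 0 + 0 (carry in) = 1 → bit 1, carry out 0
  col 7: 1 + 0 + 0 (carry in) = 1 → bit 1, carry out 0
  col 8: 1 + 0 + 0 (carry in) = 1 → bit 1, carry out 0
  col 9: 1 + 1 + 0 (carry in) = 2 → bit 0, carry out 1
  col 10: 0 + 0 + 1 (carry in) = 1 → bit 1, carry out 0
Reading bits MSB→LSB: 10111111000
Strip leading zeros: 10111111000
= 10111111000


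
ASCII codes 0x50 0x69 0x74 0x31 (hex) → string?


Codes (hex): 0x50 0x69 0x74 0x31
Per-code ASCII lookup:
  0x50 = 80  (range 65-90: uppercase, 80 - 65 = 15) → 'P'
  0x69 = 105  (range 97-122: lowercase, 105 - 97 = 8) → 'i'
  0x74 = 116  (range 97-122: lowercase, 116 - 97 = 19) → 't'
  0x31 = 49  (range 48-57: digits, 49 - 48 = 1) → '1'
= 'Pit1'


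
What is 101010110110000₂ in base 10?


Positional values:
Bit 4: 1 × 2^4 = 16
Bit 5: 1 × 2^5 = 32
Bit 7: 1 × 2^7 = 128
Bit 8: 1 × 2^8 = 256
Bit 10: 1 × 2^10 = 1024
Bit 12: 1 × 2^12 = 4096
Bit 14: 1 × 2^14 = 16384
Sum = 16 + 32 + 128 + 256 + 1024 + 4096 + 16384
= 21936


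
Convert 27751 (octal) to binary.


Each octal digit → 3 binary bits:
  2 = 010
  7 = 111
  7 = 111
  5 = 101
  1 = 001
Concatenate: 010 111 111 101 001
= 010111111101001


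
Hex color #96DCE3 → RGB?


Hex: #96DCE3
R = 96₁₆ = 150
G = DC₁₆ = 220
B = E3₁₆ = 227
= RGB(150, 220, 227)


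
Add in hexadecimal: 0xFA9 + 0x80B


Align and add column by column (LSB to MSB, each column mod 16 with carry):
  0FA9
+ 080B
  ----
  col 0: 9(9) + B(11) + 0 (carry in) = 20 → 4(4), carry out 1
  col 1: A(10) + 0(0) + 1 (carry in) = 11 → B(11), carry out 0
  col 2: F(15) + 8(8) + 0 (carry in) = 23 → 7(7), carry out 1
  col 3: 0(0) + 0(0) + 1 (carry in) = 1 → 1(1), carry out 0
Reading digits MSB→LSB: 17B4
Strip leading zeros: 17B4
= 0x17B4


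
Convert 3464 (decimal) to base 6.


Divide by 6 repeatedly:
3464 ÷ 6 = 577 remainder 2
577 ÷ 6 = 96 remainder 1
96 ÷ 6 = 16 remainder 0
16 ÷ 6 = 2 remainder 4
2 ÷ 6 = 0 remainder 2
Reading remainders bottom-up:
= 24012


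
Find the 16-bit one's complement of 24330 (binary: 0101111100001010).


Original: 0101111100001010
Invert all bits:
  bit 0: 0 → 1
  bit 1: 1 → 0
  bit 2: 0 → 1
  bit 3: 1 → 0
  bit 4: 1 → 0
  bit 5: 1 → 0
  bit 6: 1 → 0
  bit 7: 1 → 0
  bit 8: 0 → 1
  bit 9: 0 → 1
  bit 10: 0 → 1
  bit 11: 0 → 1
  bit 12: 1 → 0
  bit 13: 0 → 1
  bit 14: 1 → 0
  bit 15: 0 → 1
= 1010000011110101


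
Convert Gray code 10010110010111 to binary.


Gray code: 10010110010111
MSB stays the same: 1
Each subsequent bit = prev_binary XOR current_gray:
  B[1] = 1 XOR 0 = 1
  B[2] = 1 XOR 0 = 1
  B[3] = 1 XOR 1 = 0
  B[4] = 0 XOR 0 = 0
  B[5] = 0 XOR 1 = 1
  B[6] = 1 XOR 1 = 0
  B[7] = 0 XOR 0 = 0
  B[8] = 0 XOR 0 = 0
  B[9] = 0 XOR 1 = 1
  B[10] = 1 XOR 0 = 1
  B[11] = 1 XOR 1 = 0
  B[12] = 0 XOR 1 = 1
  B[13] = 1 XOR 1 = 0
= 11100100011010 (14618 decimal)


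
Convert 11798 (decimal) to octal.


Divide by 8 repeatedly:
11798 ÷ 8 = 1474 remainder 6
1474 ÷ 8 = 184 remainder 2
184 ÷ 8 = 23 remainder 0
23 ÷ 8 = 2 remainder 7
2 ÷ 8 = 0 remainder 2
Reading remainders bottom-up:
= 0o27026


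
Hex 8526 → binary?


Each hex digit → 4 binary bits:
  8 = 1000
  5 = 0101
  2 = 0010
  6 = 0110
Concatenate: 1000 0101 0010 0110
= 1000010100100110


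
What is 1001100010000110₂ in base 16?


Group into 4-bit nibbles: 1001100010000110
  1001 = 9
  1000 = 8
  1000 = 8
  0110 = 6
= 0x9886


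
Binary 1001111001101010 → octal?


Group into 3-bit groups: 001001111001101010
  001 = 1
  001 = 1
  111 = 7
  001 = 1
  101 = 5
  010 = 2
= 0o117152


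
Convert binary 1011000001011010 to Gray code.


Binary: 1011000001011010
Gray code: G = B XOR (B >> 1)
B >> 1 = 0101100000101101
1011000001011010 XOR 0101100000101101:
  1 XOR 0 = 1
  0 XOR 1 = 1
  1 XOR 0 = 1
  1 XOR 1 = 0
  0 XOR 1 = 1
  0 XOR 0 = 0
  0 XOR 0 = 0
  0 XOR 0 = 0
  0 XOR 0 = 0
  1 XOR 0 = 1
  0 XOR 1 = 1
  1 XOR 0 = 1
  1 XOR 1 = 0
  0 XOR 1 = 1
  1 XOR 0 = 1
  0 XOR 1 = 1
= 1110100001110111


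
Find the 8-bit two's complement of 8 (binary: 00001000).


Original: 00001000
Step 1 - Invert all bits: 11110111
Step 2 - Add 1: 11110111 + 1
= 11111000 (represents -8)


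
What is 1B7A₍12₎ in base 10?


Positional values (base 12):
  A × 12^0 = 10 × 1 = 10
  7 × 12^1 = 7 × 12 = 84
  B × 12^2 = 11 × 144 = 1584
  1 × 12^3 = 1 × 1728 = 1728
Sum = 10 + 84 + 1584 + 1728
= 3406


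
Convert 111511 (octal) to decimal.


Positional values:
Position 0: 1 × 8^0 = 1
Position 1: 1 × 8^1 = 8
Position 2: 5 × 8^2 = 320
Position 3: 1 × 8^3 = 512
Position 4: 1 × 8^4 = 4096
Position 5: 1 × 8^5 = 32768
Sum = 1 + 8 + 320 + 512 + 4096 + 32768
= 37705


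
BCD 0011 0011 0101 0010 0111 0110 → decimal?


Each 4-bit group → digit:
  0011 → 3
  0011 → 3
  0101 → 5
  0010 → 2
  0111 → 7
  0110 → 6
= 335276


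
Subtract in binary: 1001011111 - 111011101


Align and subtract column by column (LSB to MSB, borrowing when needed):
  1001011111
- 0111011101
  ----------
  col 0: (1 - 0 borrow-in) - 1 → 1 - 1 = 0, borrow out 0
  col 1: (1 - 0 borrow-in) - 0 → 1 - 0 = 1, borrow out 0
  col 2: (1 - 0 borrow-in) - 1 → 1 - 1 = 0, borrow out 0
  col 3: (1 - 0 borrow-in) - 1 → 1 - 1 = 0, borrow out 0
  col 4: (1 - 0 borrow-in) - 1 → 1 - 1 = 0, borrow out 0
  col 5: (0 - 0 borrow-in) - 0 → 0 - 0 = 0, borrow out 0
  col 6: (1 - 0 borrow-in) - 1 → 1 - 1 = 0, borrow out 0
  col 7: (0 - 0 borrow-in) - 1 → borrow from next column: (0+2) - 1 = 1, borrow out 1
  col 8: (0 - 1 borrow-in) - 1 → borrow from next column: (-1+2) - 1 = 0, borrow out 1
  col 9: (1 - 1 borrow-in) - 0 → 0 - 0 = 0, borrow out 0
Reading bits MSB→LSB: 0010000010
Strip leading zeros: 10000010
= 10000010


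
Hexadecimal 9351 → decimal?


Positional values:
Position 0: 1 × 16^0 = 1 × 1 = 1
Position 1: 5 × 16^1 = 5 × 16 = 80
Position 2: 3 × 16^2 = 3 × 256 = 768
Position 3: 9 × 16^3 = 9 × 4096 = 36864
Sum = 1 + 80 + 768 + 36864
= 37713


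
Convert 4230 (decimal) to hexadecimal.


Divide by 16 repeatedly:
4230 ÷ 16 = 264 remainder 6 (6)
264 ÷ 16 = 16 remainder 8 (8)
16 ÷ 16 = 1 remainder 0 (0)
1 ÷ 16 = 0 remainder 1 (1)
Reading remainders bottom-up:
= 0x1086


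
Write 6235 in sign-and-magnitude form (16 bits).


Sign bit: 0 (positive)
Magnitude: 6235 = 001100001011011
= 0001100001011011


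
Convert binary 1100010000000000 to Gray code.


Binary: 1100010000000000
Gray code: G = B XOR (B >> 1)
B >> 1 = 0110001000000000
1100010000000000 XOR 0110001000000000:
  1 XOR 0 = 1
  1 XOR 1 = 0
  0 XOR 1 = 1
  0 XOR 0 = 0
  0 XOR 0 = 0
  1 XOR 0 = 1
  0 XOR 1 = 1
  0 XOR 0 = 0
  0 XOR 0 = 0
  0 XOR 0 = 0
  0 XOR 0 = 0
  0 XOR 0 = 0
  0 XOR 0 = 0
  0 XOR 0 = 0
  0 XOR 0 = 0
  0 XOR 0 = 0
= 1010011000000000


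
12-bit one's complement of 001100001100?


Original: 001100001100
Invert all bits:
  bit 0: 0 → 1
  bit 1: 0 → 1
  bit 2: 1 → 0
  bit 3: 1 → 0
  bit 4: 0 → 1
  bit 5: 0 → 1
  bit 6: 0 → 1
  bit 7: 0 → 1
  bit 8: 1 → 0
  bit 9: 1 → 0
  bit 10: 0 → 1
  bit 11: 0 → 1
= 110011110011


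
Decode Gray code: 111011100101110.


Gray code: 111011100101110
MSB stays the same: 1
Each subsequent bit = prev_binary XOR current_gray:
  B[1] = 1 XOR 1 = 0
  B[2] = 0 XOR 1 = 1
  B[3] = 1 XOR 0 = 1
  B[4] = 1 XOR 1 = 0
  B[5] = 0 XOR 1 = 1
  B[6] = 1 XOR 1 = 0
  B[7] = 0 XOR 0 = 0
  B[8] = 0 XOR 0 = 0
  B[9] = 0 XOR 1 = 1
  B[10] = 1 XOR 0 = 1
  B[11] = 1 XOR 1 = 0
  B[12] = 0 XOR 1 = 1
  B[13] = 1 XOR 1 = 0
  B[14] = 0 XOR 0 = 0
= 101101000110100 (23092 decimal)


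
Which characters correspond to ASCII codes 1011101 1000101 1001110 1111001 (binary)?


Codes (binary): 1011101 1000101 1001110 1111001
Per-code ASCII lookup:
  1011101 = 93  (special character) → ']'
  1000101 = 69  (range 65-90: uppercase, 69 - 65 = 4) → 'E'
  1001110 = 78  (range 65-90: uppercase, 78 - 65 = 13) → 'N'
  1111001 = 121  (range 97-122: lowercase, 121 - 97 = 24) → 'y'
= ']ENy'


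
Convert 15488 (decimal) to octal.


Divide by 8 repeatedly:
15488 ÷ 8 = 1936 remainder 0
1936 ÷ 8 = 242 remainder 0
242 ÷ 8 = 30 remainder 2
30 ÷ 8 = 3 remainder 6
3 ÷ 8 = 0 remainder 3
Reading remainders bottom-up:
= 0o36200


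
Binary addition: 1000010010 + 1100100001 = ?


Align and add column by column (LSB to MSB, carry propagating):
  01000010010
+ 01100100001
  -----------
  col 0: 0 + 1 + 0 (carry in) = 1 → bit 1, carry out 0
  col 1: 1 + 0 + 0 (carry in) = 1 → bit 1, carry out 0
  col 2: 0 + 0 + 0 (carry in) = 0 → bit 0, carry out 0
  col 3: 0 + 0 + 0 (carry in) = 0 → bit 0, carry out 0
  col 4: 1 + 0 + 0 (carry in) = 1 → bit 1, carry out 0
  col 5: 0 + 1 + 0 (carry in) = 1 → bit 1, carry out 0
  col 6: 0 + 0 + 0 (carry in) = 0 → bit 0, carry out 0
  col 7: 0 + 0 + 0 (carry in) = 0 → bit 0, carry out 0
  col 8: 0 + 1 + 0 (carry in) = 1 → bit 1, carry out 0
  col 9: 1 + 1 + 0 (carry in) = 2 → bit 0, carry out 1
  col 10: 0 + 0 + 1 (carry in) = 1 → bit 1, carry out 0
Reading bits MSB→LSB: 10100110011
Strip leading zeros: 10100110011
= 10100110011


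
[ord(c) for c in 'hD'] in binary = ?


String: 'hD'  (2 characters)
Per-character ASCII lookup:
  'h': lowercase starts at 97: 'h' = 97 + 7 = 104 → 1101000
  'D': uppercase starts at 65: 'D' = 65 + 3 = 68 → 1000100
= 1101000 1000100


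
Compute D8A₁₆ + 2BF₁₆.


Align and add column by column (LSB to MSB, each column mod 16 with carry):
  0D8A
+ 02BF
  ----
  col 0: A(10) + F(15) + 0 (carry in) = 25 → 9(9), carry out 1
  col 1: 8(8) + B(11) + 1 (carry in) = 20 → 4(4), carry out 1
  col 2: D(13) + 2(2) + 1 (carry in) = 16 → 0(0), carry out 1
  col 3: 0(0) + 0(0) + 1 (carry in) = 1 → 1(1), carry out 0
Reading digits MSB→LSB: 1049
Strip leading zeros: 1049
= 0x1049


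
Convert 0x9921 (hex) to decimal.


Positional values:
Position 0: 1 × 16^0 = 1 × 1 = 1
Position 1: 2 × 16^1 = 2 × 16 = 32
Position 2: 9 × 16^2 = 9 × 256 = 2304
Position 3: 9 × 16^3 = 9 × 4096 = 36864
Sum = 1 + 32 + 2304 + 36864
= 39201


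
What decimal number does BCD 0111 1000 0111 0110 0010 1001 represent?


Each 4-bit group → digit:
  0111 → 7
  1000 → 8
  0111 → 7
  0110 → 6
  0010 → 2
  1001 → 9
= 787629


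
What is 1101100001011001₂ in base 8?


Group into 3-bit groups: 001101100001011001
  001 = 1
  101 = 5
  100 = 4
  001 = 1
  011 = 3
  001 = 1
= 0o154131


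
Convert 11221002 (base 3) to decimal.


Positional values (base 3):
  2 × 3^0 = 2 × 1 = 2
  0 × 3^1 = 0 × 3 = 0
  0 × 3^2 = 0 × 9 = 0
  1 × 3^3 = 1 × 27 = 27
  2 × 3^4 = 2 × 81 = 162
  2 × 3^5 = 2 × 243 = 486
  1 × 3^6 = 1 × 729 = 729
  1 × 3^7 = 1 × 2187 = 2187
Sum = 2 + 0 + 0 + 27 + 162 + 486 + 729 + 2187
= 3593


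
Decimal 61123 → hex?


Divide by 16 repeatedly:
61123 ÷ 16 = 3820 remainder 3 (3)
3820 ÷ 16 = 238 remainder 12 (C)
238 ÷ 16 = 14 remainder 14 (E)
14 ÷ 16 = 0 remainder 14 (E)
Reading remainders bottom-up:
= 0xEEC3


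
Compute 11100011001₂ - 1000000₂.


Align and subtract column by column (LSB to MSB, borrowing when needed):
  11100011001
- 00001000000
  -----------
  col 0: (1 - 0 borrow-in) - 0 → 1 - 0 = 1, borrow out 0
  col 1: (0 - 0 borrow-in) - 0 → 0 - 0 = 0, borrow out 0
  col 2: (0 - 0 borrow-in) - 0 → 0 - 0 = 0, borrow out 0
  col 3: (1 - 0 borrow-in) - 0 → 1 - 0 = 1, borrow out 0
  col 4: (1 - 0 borrow-in) - 0 → 1 - 0 = 1, borrow out 0
  col 5: (0 - 0 borrow-in) - 0 → 0 - 0 = 0, borrow out 0
  col 6: (0 - 0 borrow-in) - 1 → borrow from next column: (0+2) - 1 = 1, borrow out 1
  col 7: (0 - 1 borrow-in) - 0 → borrow from next column: (-1+2) - 0 = 1, borrow out 1
  col 8: (1 - 1 borrow-in) - 0 → 0 - 0 = 0, borrow out 0
  col 9: (1 - 0 borrow-in) - 0 → 1 - 0 = 1, borrow out 0
  col 10: (1 - 0 borrow-in) - 0 → 1 - 0 = 1, borrow out 0
Reading bits MSB→LSB: 11011011001
Strip leading zeros: 11011011001
= 11011011001


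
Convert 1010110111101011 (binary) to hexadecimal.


Group into 4-bit nibbles: 1010110111101011
  1010 = A
  1101 = D
  1110 = E
  1011 = B
= 0xADEB


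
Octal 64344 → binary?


Each octal digit → 3 binary bits:
  6 = 110
  4 = 100
  3 = 011
  4 = 100
  4 = 100
Concatenate: 110 100 011 100 100
= 110100011100100


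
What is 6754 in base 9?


Divide by 9 repeatedly:
6754 ÷ 9 = 750 remainder 4
750 ÷ 9 = 83 remainder 3
83 ÷ 9 = 9 remainder 2
9 ÷ 9 = 1 remainder 0
1 ÷ 9 = 0 remainder 1
Reading remainders bottom-up:
= 10234


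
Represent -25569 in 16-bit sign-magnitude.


Sign bit: 1 (negative)
Magnitude: 25569 = 110001111100001
= 1110001111100001


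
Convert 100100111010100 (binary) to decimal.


Positional values:
Bit 2: 1 × 2^2 = 4
Bit 4: 1 × 2^4 = 16
Bit 6: 1 × 2^6 = 64
Bit 7: 1 × 2^7 = 128
Bit 8: 1 × 2^8 = 256
Bit 11: 1 × 2^11 = 2048
Bit 14: 1 × 2^14 = 16384
Sum = 4 + 16 + 64 + 128 + 256 + 2048 + 16384
= 18900


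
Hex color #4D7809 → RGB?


Hex: #4D7809
R = 4D₁₆ = 77
G = 78₁₆ = 120
B = 09₁₆ = 9
= RGB(77, 120, 9)


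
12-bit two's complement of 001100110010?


Original: 001100110010
Step 1 - Invert all bits: 110011001101
Step 2 - Add 1: 110011001101 + 1
= 110011001110 (represents -818)


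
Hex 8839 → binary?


Each hex digit → 4 binary bits:
  8 = 1000
  8 = 1000
  3 = 0011
  9 = 1001
Concatenate: 1000 1000 0011 1001
= 1000100000111001
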